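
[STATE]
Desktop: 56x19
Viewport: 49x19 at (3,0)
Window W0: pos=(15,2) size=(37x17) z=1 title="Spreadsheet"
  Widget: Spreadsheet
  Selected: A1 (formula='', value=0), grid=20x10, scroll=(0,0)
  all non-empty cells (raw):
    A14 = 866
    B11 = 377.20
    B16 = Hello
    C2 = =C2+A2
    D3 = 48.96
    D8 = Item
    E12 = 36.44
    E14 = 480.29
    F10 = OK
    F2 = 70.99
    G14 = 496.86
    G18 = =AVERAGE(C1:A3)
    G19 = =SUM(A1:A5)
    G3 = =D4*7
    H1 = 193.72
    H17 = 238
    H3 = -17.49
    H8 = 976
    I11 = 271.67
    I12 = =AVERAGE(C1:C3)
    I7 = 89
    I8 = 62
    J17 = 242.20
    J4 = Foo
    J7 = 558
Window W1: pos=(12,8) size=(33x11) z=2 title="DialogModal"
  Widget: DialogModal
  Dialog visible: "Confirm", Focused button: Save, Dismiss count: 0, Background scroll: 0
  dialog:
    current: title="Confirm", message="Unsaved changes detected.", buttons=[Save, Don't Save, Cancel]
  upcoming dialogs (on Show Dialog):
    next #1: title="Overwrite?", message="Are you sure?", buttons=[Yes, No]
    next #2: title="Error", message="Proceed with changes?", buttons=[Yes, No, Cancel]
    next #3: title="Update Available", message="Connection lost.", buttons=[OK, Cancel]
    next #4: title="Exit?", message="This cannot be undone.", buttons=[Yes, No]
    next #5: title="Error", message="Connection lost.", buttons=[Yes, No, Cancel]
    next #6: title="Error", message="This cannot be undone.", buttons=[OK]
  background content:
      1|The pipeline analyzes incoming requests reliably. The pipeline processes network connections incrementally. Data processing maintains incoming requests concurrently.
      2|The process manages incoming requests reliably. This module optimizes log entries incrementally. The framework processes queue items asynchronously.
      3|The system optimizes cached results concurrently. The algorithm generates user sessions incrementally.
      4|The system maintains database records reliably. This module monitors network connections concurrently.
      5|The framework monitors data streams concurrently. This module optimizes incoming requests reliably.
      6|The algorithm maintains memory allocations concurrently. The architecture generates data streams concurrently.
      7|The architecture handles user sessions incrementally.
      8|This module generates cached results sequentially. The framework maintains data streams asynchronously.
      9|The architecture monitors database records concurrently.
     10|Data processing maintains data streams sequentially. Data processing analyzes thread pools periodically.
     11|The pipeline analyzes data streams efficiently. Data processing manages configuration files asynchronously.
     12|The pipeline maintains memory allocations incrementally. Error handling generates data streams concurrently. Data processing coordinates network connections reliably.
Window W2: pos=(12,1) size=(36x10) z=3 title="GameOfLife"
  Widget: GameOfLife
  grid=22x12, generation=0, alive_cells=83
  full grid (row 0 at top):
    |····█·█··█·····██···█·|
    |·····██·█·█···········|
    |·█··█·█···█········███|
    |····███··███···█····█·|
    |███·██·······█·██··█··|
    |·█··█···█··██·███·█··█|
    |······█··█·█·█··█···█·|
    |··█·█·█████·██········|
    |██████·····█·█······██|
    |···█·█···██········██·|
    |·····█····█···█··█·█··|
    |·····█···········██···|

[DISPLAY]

                                                 
         ┏━━━━━━━━━━━━━━━━━━━━━━━━━━━━━━━━━━┓    
         ┃ GameOfLife                       ┃━━━┓
         ┠──────────────────────────────────┨   ┃
         ┃Gen: 0                            ┃───┨
         ┃····███··███···█····█·            ┃   ┃
         ┃███·██·······█·██··█··            ┃   ┃
         ┃·█··█···█··██·███·█··█            ┃---┃
         ┃······█··█·█·█··█···█·            ┃   ┃
         ┃··█·█·█████·██········            ┃   ┃
         ┗━━━━━━━━━━━━━━━━━━━━━━━━━━━━━━━━━━┛8.9┃
         ┃The pipeline analyzes incoming ┃      ┃
         ┃Th┌─────────────────────────┐re┃      ┃
         ┃Th│         Confirm         │es┃      ┃
         ┃Th│Unsaved changes detected.│ r┃      ┃
         ┃Th│[Save]  Don't Save   Canc│tr┃tem   ┃
         ┃Th└─────────────────────────┘y ┃      ┃
         ┃The architecture handles user s┃      ┃
         ┗━━━━━━━━━━━━━━━━━━━━━━━━━━━━━━━┛━━━━━━┛


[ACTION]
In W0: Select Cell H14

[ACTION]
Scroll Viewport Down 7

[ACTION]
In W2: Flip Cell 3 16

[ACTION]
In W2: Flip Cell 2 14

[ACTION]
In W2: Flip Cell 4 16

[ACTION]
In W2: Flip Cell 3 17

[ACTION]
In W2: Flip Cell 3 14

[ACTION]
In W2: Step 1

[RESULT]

                                                 
         ┏━━━━━━━━━━━━━━━━━━━━━━━━━━━━━━━━━━┓    
         ┃ GameOfLife                       ┃━━━┓
         ┠──────────────────────────────────┨   ┃
         ┃Gen: 1                            ┃───┨
         ┃█·█···█··███·█··█·█··█            ┃   ┃
         ┃███···█··█···█····███·            ┃   ┃
         ┃█████·····██····██·██·            ┃---┃
         ┃···█··█·········██····            ┃   ┃
         ┃··█·█·████···██·····██            ┃   ┃
         ┗━━━━━━━━━━━━━━━━━━━━━━━━━━━━━━━━━━┛8.9┃
         ┃The pipeline analyzes incoming ┃      ┃
         ┃Th┌─────────────────────────┐re┃      ┃
         ┃Th│         Confirm         │es┃      ┃
         ┃Th│Unsaved changes detected.│ r┃      ┃
         ┃Th│[Save]  Don't Save   Canc│tr┃tem   ┃
         ┃Th└─────────────────────────┘y ┃      ┃
         ┃The architecture handles user s┃      ┃
         ┗━━━━━━━━━━━━━━━━━━━━━━━━━━━━━━━┛━━━━━━┛


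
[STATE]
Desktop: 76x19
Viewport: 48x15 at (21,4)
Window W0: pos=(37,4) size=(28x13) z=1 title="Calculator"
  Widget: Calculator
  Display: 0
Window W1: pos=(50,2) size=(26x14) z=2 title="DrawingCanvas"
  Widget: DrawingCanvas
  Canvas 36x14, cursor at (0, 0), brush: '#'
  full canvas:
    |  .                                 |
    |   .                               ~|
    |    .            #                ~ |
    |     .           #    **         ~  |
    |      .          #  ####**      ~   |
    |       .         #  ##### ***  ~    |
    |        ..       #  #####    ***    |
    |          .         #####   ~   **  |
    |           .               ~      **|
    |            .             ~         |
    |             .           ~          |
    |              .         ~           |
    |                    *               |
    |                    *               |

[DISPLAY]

                ┏━━━━━━━━━━━━┠──────────────────
                ┃ Calculator ┃+ .               
                ┠────────────┃   .              
                ┃            ┃    .            #
                ┃┌───┬───┬───┃     .           #
                ┃│ 7 │ 8 │ 9 ┃      .          #
                ┃├───┼───┼───┃       .         #
                ┃│ 4 │ 5 │ 6 ┃        ..       #
                ┃├───┼───┼───┃          .       
                ┃│ 1 │ 2 │ 3 ┃           .      
                ┃├───┼───┼───┃            .     
                ┃│ 0 │ . │ = ┗━━━━━━━━━━━━━━━━━━
                ┗━━━━━━━━━━━━━━━━━━━━━━━━━━┛    
                                                
                                                


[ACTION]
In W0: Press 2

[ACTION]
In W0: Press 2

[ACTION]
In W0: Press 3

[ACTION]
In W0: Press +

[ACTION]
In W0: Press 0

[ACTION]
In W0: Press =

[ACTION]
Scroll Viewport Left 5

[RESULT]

                     ┏━━━━━━━━━━━━┠─────────────
                     ┃ Calculator ┃+ .          
                     ┠────────────┃   .         
                     ┃            ┃    .        
                     ┃┌───┬───┬───┃     .       
                     ┃│ 7 │ 8 │ 9 ┃      .      
                     ┃├───┼───┼───┃       .     
                     ┃│ 4 │ 5 │ 6 ┃        ..   
                     ┃├───┼───┼───┃          .  
                     ┃│ 1 │ 2 │ 3 ┃           . 
                     ┃├───┼───┼───┃            .
                     ┃│ 0 │ . │ = ┗━━━━━━━━━━━━━
                     ┗━━━━━━━━━━━━━━━━━━━━━━━━━━
                                                
                                                


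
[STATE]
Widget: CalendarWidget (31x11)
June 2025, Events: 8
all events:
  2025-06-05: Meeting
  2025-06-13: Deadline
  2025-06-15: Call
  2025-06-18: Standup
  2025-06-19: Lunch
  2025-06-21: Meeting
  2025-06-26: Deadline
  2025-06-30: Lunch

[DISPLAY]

           June 2025           
Mo Tu We Th Fr Sa Su           
                   1           
 2  3  4  5*  6  7  8          
 9 10 11 12 13* 14 15*         
16 17 18* 19* 20 21* 22        
23 24 25 26* 27 28 29          
30*                            
                               
                               
                               


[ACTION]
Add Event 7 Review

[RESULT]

           June 2025           
Mo Tu We Th Fr Sa Su           
                   1           
 2  3  4  5*  6  7*  8         
 9 10 11 12 13* 14 15*         
16 17 18* 19* 20 21* 22        
23 24 25 26* 27 28 29          
30*                            
                               
                               
                               


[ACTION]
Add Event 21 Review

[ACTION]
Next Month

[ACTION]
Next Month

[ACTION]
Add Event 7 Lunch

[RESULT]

          August 2025          
Mo Tu We Th Fr Sa Su           
             1  2  3           
 4  5  6  7*  8  9 10          
11 12 13 14 15 16 17           
18 19 20 21 22 23 24           
25 26 27 28 29 30 31           
                               
                               
                               
                               


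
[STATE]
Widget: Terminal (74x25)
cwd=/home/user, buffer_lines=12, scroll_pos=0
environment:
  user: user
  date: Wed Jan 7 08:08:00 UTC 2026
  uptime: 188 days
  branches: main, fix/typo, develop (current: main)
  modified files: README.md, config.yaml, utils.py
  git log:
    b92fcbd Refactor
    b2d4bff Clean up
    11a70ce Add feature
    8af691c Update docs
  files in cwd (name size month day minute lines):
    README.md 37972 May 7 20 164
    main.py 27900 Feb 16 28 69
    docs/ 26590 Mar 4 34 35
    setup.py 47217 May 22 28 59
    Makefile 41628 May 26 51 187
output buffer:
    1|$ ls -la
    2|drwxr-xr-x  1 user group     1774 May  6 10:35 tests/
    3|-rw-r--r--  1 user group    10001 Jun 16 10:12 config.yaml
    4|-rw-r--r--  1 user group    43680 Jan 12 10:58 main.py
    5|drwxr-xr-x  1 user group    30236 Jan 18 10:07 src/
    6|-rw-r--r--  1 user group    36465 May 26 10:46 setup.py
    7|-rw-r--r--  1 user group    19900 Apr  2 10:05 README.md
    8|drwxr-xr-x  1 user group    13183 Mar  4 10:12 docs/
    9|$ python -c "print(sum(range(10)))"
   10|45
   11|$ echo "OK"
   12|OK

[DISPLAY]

$ ls -la                                                                  
drwxr-xr-x  1 user group     1774 May  6 10:35 tests/                     
-rw-r--r--  1 user group    10001 Jun 16 10:12 config.yaml                
-rw-r--r--  1 user group    43680 Jan 12 10:58 main.py                    
drwxr-xr-x  1 user group    30236 Jan 18 10:07 src/                       
-rw-r--r--  1 user group    36465 May 26 10:46 setup.py                   
-rw-r--r--  1 user group    19900 Apr  2 10:05 README.md                  
drwxr-xr-x  1 user group    13183 Mar  4 10:12 docs/                      
$ python -c "print(sum(range(10)))"                                       
45                                                                        
$ echo "OK"                                                               
OK                                                                        
$ █                                                                       
                                                                          
                                                                          
                                                                          
                                                                          
                                                                          
                                                                          
                                                                          
                                                                          
                                                                          
                                                                          
                                                                          
                                                                          


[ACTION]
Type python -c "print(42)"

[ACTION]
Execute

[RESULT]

$ ls -la                                                                  
drwxr-xr-x  1 user group     1774 May  6 10:35 tests/                     
-rw-r--r--  1 user group    10001 Jun 16 10:12 config.yaml                
-rw-r--r--  1 user group    43680 Jan 12 10:58 main.py                    
drwxr-xr-x  1 user group    30236 Jan 18 10:07 src/                       
-rw-r--r--  1 user group    36465 May 26 10:46 setup.py                   
-rw-r--r--  1 user group    19900 Apr  2 10:05 README.md                  
drwxr-xr-x  1 user group    13183 Mar  4 10:12 docs/                      
$ python -c "print(sum(range(10)))"                                       
45                                                                        
$ echo "OK"                                                               
OK                                                                        
$ python -c "print(42)"                                                   
42                                                                        
$ █                                                                       
                                                                          
                                                                          
                                                                          
                                                                          
                                                                          
                                                                          
                                                                          
                                                                          
                                                                          
                                                                          


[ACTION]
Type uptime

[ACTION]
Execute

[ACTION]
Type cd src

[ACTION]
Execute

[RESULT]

$ ls -la                                                                  
drwxr-xr-x  1 user group     1774 May  6 10:35 tests/                     
-rw-r--r--  1 user group    10001 Jun 16 10:12 config.yaml                
-rw-r--r--  1 user group    43680 Jan 12 10:58 main.py                    
drwxr-xr-x  1 user group    30236 Jan 18 10:07 src/                       
-rw-r--r--  1 user group    36465 May 26 10:46 setup.py                   
-rw-r--r--  1 user group    19900 Apr  2 10:05 README.md                  
drwxr-xr-x  1 user group    13183 Mar  4 10:12 docs/                      
$ python -c "print(sum(range(10)))"                                       
45                                                                        
$ echo "OK"                                                               
OK                                                                        
$ python -c "print(42)"                                                   
42                                                                        
$ uptime                                                                  
 10:00  up 188 days                                                       
$ cd src                                                                  
                                                                          
$ █                                                                       
                                                                          
                                                                          
                                                                          
                                                                          
                                                                          
                                                                          


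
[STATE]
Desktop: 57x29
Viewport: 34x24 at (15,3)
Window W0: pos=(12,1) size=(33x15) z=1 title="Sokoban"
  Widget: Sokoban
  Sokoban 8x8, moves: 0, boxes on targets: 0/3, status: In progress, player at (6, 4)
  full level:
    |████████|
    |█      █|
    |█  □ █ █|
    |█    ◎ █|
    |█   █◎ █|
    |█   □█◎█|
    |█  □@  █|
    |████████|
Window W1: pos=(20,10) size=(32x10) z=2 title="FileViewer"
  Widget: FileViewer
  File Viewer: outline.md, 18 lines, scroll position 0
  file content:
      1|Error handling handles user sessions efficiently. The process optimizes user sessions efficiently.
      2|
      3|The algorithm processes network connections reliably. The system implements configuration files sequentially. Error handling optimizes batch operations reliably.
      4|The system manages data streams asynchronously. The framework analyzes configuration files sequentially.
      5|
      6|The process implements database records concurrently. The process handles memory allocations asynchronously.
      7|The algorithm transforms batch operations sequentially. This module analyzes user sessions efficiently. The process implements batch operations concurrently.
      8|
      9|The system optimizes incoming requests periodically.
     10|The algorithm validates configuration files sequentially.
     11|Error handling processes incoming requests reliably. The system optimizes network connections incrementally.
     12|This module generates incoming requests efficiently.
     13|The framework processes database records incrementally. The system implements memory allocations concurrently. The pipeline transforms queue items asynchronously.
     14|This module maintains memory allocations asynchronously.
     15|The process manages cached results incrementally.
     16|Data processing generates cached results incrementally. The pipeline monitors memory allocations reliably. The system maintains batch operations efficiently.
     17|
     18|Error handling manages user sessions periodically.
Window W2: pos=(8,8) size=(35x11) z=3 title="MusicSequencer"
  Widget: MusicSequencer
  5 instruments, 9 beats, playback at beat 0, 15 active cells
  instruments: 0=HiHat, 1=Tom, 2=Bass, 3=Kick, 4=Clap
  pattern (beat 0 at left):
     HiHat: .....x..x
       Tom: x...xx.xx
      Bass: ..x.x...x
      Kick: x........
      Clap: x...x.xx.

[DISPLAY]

─────────────────────────────┨    
██████                       ┃    
     █                       ┃    
 □ █ █                       ┃    
   ◎ █                       ┃    
━━━━━━━━━━━━━━━━━━━━━━━━━━━┓ ┃    
Sequencer                  ┃ ┃    
───────────────────────────┨━━━━━━
▼12345678                  ┃      
·····█··█                  ┃──────
█···██·██                  ┃ user 
··█·█···█                  ┃      
█········                  ┃s netw
█···█·██·                  ┃a stre
                           ┃      
━━━━━━━━━━━━━━━━━━━━━━━━━━━┛ datab
     ┗━━━━━━━━━━━━━━━━━━━━━━━━━━━━
                                  
                                  
                                  
                                  
                                  
                                  
                                  


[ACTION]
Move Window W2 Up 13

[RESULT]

▼12345678                  ┃─┨    
·····█··█                  ┃ ┃    
█···██·██                  ┃ ┃    
··█·█···█                  ┃ ┃    
█········                  ┃ ┃    
█···█·██·                  ┃ ┃    
                           ┃ ┃    
━━━━━━━━━━━━━━━━━━━━━━━━━━━┛━━━━━━
█████┃ FileViewer                 
ves: ┠────────────────────────────
     ┃Error handling handles user 
     ┃                            
━━━━━┃The algorithm processes netw
     ┃The system manages data stre
     ┃                            
     ┃The process implements datab
     ┗━━━━━━━━━━━━━━━━━━━━━━━━━━━━
                                  
                                  
                                  
                                  
                                  
                                  
                                  


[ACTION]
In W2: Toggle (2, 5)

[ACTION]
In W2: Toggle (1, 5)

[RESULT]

▼12345678                  ┃─┨    
·····█··█                  ┃ ┃    
█···█··██                  ┃ ┃    
··█·██··█                  ┃ ┃    
█········                  ┃ ┃    
█···█·██·                  ┃ ┃    
                           ┃ ┃    
━━━━━━━━━━━━━━━━━━━━━━━━━━━┛━━━━━━
█████┃ FileViewer                 
ves: ┠────────────────────────────
     ┃Error handling handles user 
     ┃                            
━━━━━┃The algorithm processes netw
     ┃The system manages data stre
     ┃                            
     ┃The process implements datab
     ┗━━━━━━━━━━━━━━━━━━━━━━━━━━━━
                                  
                                  
                                  
                                  
                                  
                                  
                                  


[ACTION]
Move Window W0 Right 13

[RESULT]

▼12345678                  ┃──────
·····█··█                  ┃      
█···█··██                  ┃      
··█·██··█                  ┃      
█········                  ┃      
█···█·██·                  ┃      
                           ┃      
━━━━━━━━━━━━━━━━━━━━━━━━━━━┛━━━━━━
     ┃ FileViewer                 
     ┠────────────────────────────
     ┃Error handling handles user 
     ┃                            
     ┃The algorithm processes netw
     ┃The system manages data stre
     ┃                            
     ┃The process implements datab
     ┗━━━━━━━━━━━━━━━━━━━━━━━━━━━━
                                  
                                  
                                  
                                  
                                  
                                  
                                  


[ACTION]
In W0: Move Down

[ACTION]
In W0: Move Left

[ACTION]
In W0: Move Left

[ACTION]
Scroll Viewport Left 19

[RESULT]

        ┃      ▼12345678          
        ┃ HiHat·····█··█          
        ┃   Tom█···█··██          
        ┃  Bass··█·██··█          
        ┃  Kick█········          
        ┃  Clap█···█·██·          
        ┃                         
        ┗━━━━━━━━━━━━━━━━━━━━━━━━━
                    ┃ FileViewer  
                    ┠─────────────
                    ┃Error handlin
                    ┃             
                    ┃The algorithm
                    ┃The system ma
                    ┃             
                    ┃The process i
                    ┗━━━━━━━━━━━━━
                                  
                                  
                                  
                                  
                                  
                                  
                                  


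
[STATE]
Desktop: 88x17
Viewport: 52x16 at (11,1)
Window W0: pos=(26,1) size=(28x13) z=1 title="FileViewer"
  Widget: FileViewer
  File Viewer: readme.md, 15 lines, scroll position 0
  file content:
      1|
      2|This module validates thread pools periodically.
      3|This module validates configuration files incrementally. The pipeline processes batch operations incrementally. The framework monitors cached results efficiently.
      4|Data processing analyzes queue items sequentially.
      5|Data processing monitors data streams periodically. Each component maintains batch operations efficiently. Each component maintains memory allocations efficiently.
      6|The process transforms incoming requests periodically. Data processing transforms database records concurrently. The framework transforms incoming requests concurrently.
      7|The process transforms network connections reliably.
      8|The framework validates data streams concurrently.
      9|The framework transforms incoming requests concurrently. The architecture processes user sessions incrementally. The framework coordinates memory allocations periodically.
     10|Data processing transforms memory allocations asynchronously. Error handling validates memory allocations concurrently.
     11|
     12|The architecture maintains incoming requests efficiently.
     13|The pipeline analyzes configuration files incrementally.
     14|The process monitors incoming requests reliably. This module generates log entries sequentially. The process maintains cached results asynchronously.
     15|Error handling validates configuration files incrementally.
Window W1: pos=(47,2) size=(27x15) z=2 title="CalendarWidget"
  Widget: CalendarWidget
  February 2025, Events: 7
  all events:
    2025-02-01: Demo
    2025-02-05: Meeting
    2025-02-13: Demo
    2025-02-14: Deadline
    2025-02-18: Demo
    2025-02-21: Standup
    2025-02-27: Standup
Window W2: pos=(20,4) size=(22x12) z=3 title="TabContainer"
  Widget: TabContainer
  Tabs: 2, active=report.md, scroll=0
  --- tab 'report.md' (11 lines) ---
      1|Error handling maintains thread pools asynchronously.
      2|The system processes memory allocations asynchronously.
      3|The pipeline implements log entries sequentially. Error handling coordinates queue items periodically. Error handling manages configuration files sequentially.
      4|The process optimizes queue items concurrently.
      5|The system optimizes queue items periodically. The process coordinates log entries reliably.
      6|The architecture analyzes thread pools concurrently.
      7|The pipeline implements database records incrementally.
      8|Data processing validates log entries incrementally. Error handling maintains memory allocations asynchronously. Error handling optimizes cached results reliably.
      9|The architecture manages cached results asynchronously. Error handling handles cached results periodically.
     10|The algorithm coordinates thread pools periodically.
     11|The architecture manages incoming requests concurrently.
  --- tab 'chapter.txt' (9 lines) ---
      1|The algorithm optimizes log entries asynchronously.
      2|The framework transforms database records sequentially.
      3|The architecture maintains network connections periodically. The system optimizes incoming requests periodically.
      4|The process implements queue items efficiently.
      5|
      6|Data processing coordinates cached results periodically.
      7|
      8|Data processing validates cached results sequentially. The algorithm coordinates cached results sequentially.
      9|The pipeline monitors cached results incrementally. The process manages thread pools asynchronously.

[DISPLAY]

               ┏━━━━━━━━━━━━━━━━━━━━━━━━━━┓         
               ┃ FileViewer         ┏━━━━━━━━━━━━━━━
               ┠────────────────────┃ CalendarWidget
         ┏━━━━━━━━━━━━━━━━━━━━┓     ┠───────────────
         ┃ TabContainer       ┃idate┃      February 
         ┠────────────────────┨idate┃Mo Tu We Th Fr 
         ┃[report.md]│ chapter┃ anal┃               
         ┃────────────────────┃ moni┃ 3  4  5*  6  7
         ┃Error handling maint┃nsfor┃10 11 12 13* 14
         ┃The system processes┃nsfor┃17 18* 19 20 21
         ┃The pipeline impleme┃alida┃24 25 26 27* 28
         ┃The process optimize┃ransf┃               
         ┃The system optimizes┃━━━━━┃               
         ┃The architecture ana┃     ┃               
         ┗━━━━━━━━━━━━━━━━━━━━┛     ┃               
                                    ┗━━━━━━━━━━━━━━━


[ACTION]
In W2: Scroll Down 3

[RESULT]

               ┏━━━━━━━━━━━━━━━━━━━━━━━━━━┓         
               ┃ FileViewer         ┏━━━━━━━━━━━━━━━
               ┠────────────────────┃ CalendarWidget
         ┏━━━━━━━━━━━━━━━━━━━━┓     ┠───────────────
         ┃ TabContainer       ┃idate┃      February 
         ┠────────────────────┨idate┃Mo Tu We Th Fr 
         ┃[report.md]│ chapter┃ anal┃               
         ┃────────────────────┃ moni┃ 3  4  5*  6  7
         ┃The process optimize┃nsfor┃10 11 12 13* 14
         ┃The system optimizes┃nsfor┃17 18* 19 20 21
         ┃The architecture ana┃alida┃24 25 26 27* 28
         ┃The pipeline impleme┃ransf┃               
         ┃Data processing vali┃━━━━━┃               
         ┃The architecture man┃     ┃               
         ┗━━━━━━━━━━━━━━━━━━━━┛     ┃               
                                    ┗━━━━━━━━━━━━━━━


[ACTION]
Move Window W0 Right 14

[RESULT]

                             ┏━━━━━━━━━━━━━━━━━━━━━━
                             ┃ FileV┏━━━━━━━━━━━━━━━
                             ┠──────┃ CalendarWidget
         ┏━━━━━━━━━━━━━━━━━━━━┓     ┠───────────────
         ┃ TabContainer       ┃his m┃      February 
         ┠────────────────────┨his m┃Mo Tu We Th Fr 
         ┃[report.md]│ chapter┃ata p┃               
         ┃────────────────────┃ata p┃ 3  4  5*  6  7
         ┃The process optimize┃he pr┃10 11 12 13* 14
         ┃The system optimizes┃he pr┃17 18* 19 20 21
         ┃The architecture ana┃he fr┃24 25 26 27* 28
         ┃The pipeline impleme┃he fr┃               
         ┃Data processing vali┃━━━━━┃               
         ┃The architecture man┃     ┃               
         ┗━━━━━━━━━━━━━━━━━━━━┛     ┃               
                                    ┗━━━━━━━━━━━━━━━


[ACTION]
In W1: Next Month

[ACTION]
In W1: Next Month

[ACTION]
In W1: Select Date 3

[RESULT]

                             ┏━━━━━━━━━━━━━━━━━━━━━━
                             ┃ FileV┏━━━━━━━━━━━━━━━
                             ┠──────┃ CalendarWidget
         ┏━━━━━━━━━━━━━━━━━━━━┓     ┠───────────────
         ┃ TabContainer       ┃his m┃        April 2
         ┠────────────────────┨his m┃Mo Tu We Th Fr 
         ┃[report.md]│ chapter┃ata p┃    1  2 [ 3]  
         ┃────────────────────┃ata p┃ 7  8  9 10 11 
         ┃The process optimize┃he pr┃14 15 16 17 18 
         ┃The system optimizes┃he pr┃21 22 23 24 25 
         ┃The architecture ana┃he fr┃28 29 30       
         ┃The pipeline impleme┃he fr┃               
         ┃Data processing vali┃━━━━━┃               
         ┃The architecture man┃     ┃               
         ┗━━━━━━━━━━━━━━━━━━━━┛     ┃               
                                    ┗━━━━━━━━━━━━━━━


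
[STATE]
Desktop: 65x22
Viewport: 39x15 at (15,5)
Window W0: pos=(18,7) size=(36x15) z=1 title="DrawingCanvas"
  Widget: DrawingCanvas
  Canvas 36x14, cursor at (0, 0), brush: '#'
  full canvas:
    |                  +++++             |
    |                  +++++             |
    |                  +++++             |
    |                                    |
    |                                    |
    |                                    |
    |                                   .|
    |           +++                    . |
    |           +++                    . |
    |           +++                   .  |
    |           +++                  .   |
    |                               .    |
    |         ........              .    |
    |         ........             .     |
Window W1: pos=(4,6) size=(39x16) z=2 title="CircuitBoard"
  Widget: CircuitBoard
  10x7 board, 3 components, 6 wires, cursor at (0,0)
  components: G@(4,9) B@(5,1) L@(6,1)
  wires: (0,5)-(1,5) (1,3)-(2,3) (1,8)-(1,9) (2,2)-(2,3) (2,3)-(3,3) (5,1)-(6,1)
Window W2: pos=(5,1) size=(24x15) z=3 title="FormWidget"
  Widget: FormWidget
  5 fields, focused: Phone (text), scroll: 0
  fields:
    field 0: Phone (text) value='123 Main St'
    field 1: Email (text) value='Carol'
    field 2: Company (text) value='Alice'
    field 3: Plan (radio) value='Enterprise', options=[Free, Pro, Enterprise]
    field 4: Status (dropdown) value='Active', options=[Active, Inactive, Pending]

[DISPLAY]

     [Carol ]┃                         
:    [Alice ]┃━━━━━━━━━━━━━┓           
     ( ) Free┃             ┃━━━━━━━━━━┓
     [Activ▼]┃─────────────┨          ┃
             ┃             ┃──────────┨
             ┃·            ┃          ┃
             ┃│            ┃          ┃
             ┃·           ·┃          ┃
             ┃             ┃          ┃
             ┃             ┃          ┃
━━━━━━━━━━━━━┛             ┃          ┃
      ·                    ┃          ┃
                           ┃          ┃
                           ┃          ┃
                           ┃         .┃


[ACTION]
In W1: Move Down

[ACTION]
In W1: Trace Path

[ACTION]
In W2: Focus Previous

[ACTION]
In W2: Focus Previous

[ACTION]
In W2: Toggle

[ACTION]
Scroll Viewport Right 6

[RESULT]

Carol ]┃                               
Alice ]┃━━━━━━━━━━━━━┓                 
 ) Free┃             ┃━━━━━━━━━━┓      
Activ▼]┃─────────────┨          ┃      
       ┃             ┃──────────┨      
       ┃·            ┃          ┃      
       ┃│            ┃          ┃      
       ┃·           ·┃          ┃      
       ┃             ┃          ┃      
       ┃             ┃          ┃      
━━━━━━━┛             ┃          ┃      
·                    ┃          ┃      
                     ┃          ┃      
                     ┃          ┃      
                     ┃         .┃      


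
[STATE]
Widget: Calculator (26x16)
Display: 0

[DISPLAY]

                         0
┌───┬───┬───┬───┐         
│ 7 │ 8 │ 9 │ ÷ │         
├───┼───┼───┼───┤         
│ 4 │ 5 │ 6 │ × │         
├───┼───┼───┼───┤         
│ 1 │ 2 │ 3 │ - │         
├───┼───┼───┼───┤         
│ 0 │ . │ = │ + │         
├───┼───┼───┼───┤         
│ C │ MC│ MR│ M+│         
└───┴───┴───┴───┘         
                          
                          
                          
                          


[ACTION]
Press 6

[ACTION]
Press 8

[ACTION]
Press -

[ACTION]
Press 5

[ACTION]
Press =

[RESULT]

                        63
┌───┬───┬───┬───┐         
│ 7 │ 8 │ 9 │ ÷ │         
├───┼───┼───┼───┤         
│ 4 │ 5 │ 6 │ × │         
├───┼───┼───┼───┤         
│ 1 │ 2 │ 3 │ - │         
├───┼───┼───┼───┤         
│ 0 │ . │ = │ + │         
├───┼───┼───┼───┤         
│ C │ MC│ MR│ M+│         
└───┴───┴───┴───┘         
                          
                          
                          
                          
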